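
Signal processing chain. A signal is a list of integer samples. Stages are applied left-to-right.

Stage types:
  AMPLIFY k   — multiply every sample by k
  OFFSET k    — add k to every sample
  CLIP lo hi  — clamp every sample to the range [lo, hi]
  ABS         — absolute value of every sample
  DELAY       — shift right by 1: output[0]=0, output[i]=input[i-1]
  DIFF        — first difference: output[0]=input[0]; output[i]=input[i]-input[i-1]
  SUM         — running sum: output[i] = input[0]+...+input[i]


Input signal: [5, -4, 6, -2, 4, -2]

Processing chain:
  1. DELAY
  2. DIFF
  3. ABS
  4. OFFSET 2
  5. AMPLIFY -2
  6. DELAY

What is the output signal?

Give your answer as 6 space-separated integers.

Input: [5, -4, 6, -2, 4, -2]
Stage 1 (DELAY): [0, 5, -4, 6, -2, 4] = [0, 5, -4, 6, -2, 4] -> [0, 5, -4, 6, -2, 4]
Stage 2 (DIFF): s[0]=0, 5-0=5, -4-5=-9, 6--4=10, -2-6=-8, 4--2=6 -> [0, 5, -9, 10, -8, 6]
Stage 3 (ABS): |0|=0, |5|=5, |-9|=9, |10|=10, |-8|=8, |6|=6 -> [0, 5, 9, 10, 8, 6]
Stage 4 (OFFSET 2): 0+2=2, 5+2=7, 9+2=11, 10+2=12, 8+2=10, 6+2=8 -> [2, 7, 11, 12, 10, 8]
Stage 5 (AMPLIFY -2): 2*-2=-4, 7*-2=-14, 11*-2=-22, 12*-2=-24, 10*-2=-20, 8*-2=-16 -> [-4, -14, -22, -24, -20, -16]
Stage 6 (DELAY): [0, -4, -14, -22, -24, -20] = [0, -4, -14, -22, -24, -20] -> [0, -4, -14, -22, -24, -20]

Answer: 0 -4 -14 -22 -24 -20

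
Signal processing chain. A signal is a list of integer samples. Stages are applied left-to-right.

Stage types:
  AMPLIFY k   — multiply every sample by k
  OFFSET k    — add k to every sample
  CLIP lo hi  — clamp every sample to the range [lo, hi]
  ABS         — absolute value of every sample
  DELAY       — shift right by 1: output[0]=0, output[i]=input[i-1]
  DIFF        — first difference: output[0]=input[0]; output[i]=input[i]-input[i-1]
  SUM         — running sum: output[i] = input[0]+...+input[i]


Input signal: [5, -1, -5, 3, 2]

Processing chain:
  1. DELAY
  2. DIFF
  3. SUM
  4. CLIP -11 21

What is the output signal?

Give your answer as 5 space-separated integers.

Answer: 0 5 -1 -5 3

Derivation:
Input: [5, -1, -5, 3, 2]
Stage 1 (DELAY): [0, 5, -1, -5, 3] = [0, 5, -1, -5, 3] -> [0, 5, -1, -5, 3]
Stage 2 (DIFF): s[0]=0, 5-0=5, -1-5=-6, -5--1=-4, 3--5=8 -> [0, 5, -6, -4, 8]
Stage 3 (SUM): sum[0..0]=0, sum[0..1]=5, sum[0..2]=-1, sum[0..3]=-5, sum[0..4]=3 -> [0, 5, -1, -5, 3]
Stage 4 (CLIP -11 21): clip(0,-11,21)=0, clip(5,-11,21)=5, clip(-1,-11,21)=-1, clip(-5,-11,21)=-5, clip(3,-11,21)=3 -> [0, 5, -1, -5, 3]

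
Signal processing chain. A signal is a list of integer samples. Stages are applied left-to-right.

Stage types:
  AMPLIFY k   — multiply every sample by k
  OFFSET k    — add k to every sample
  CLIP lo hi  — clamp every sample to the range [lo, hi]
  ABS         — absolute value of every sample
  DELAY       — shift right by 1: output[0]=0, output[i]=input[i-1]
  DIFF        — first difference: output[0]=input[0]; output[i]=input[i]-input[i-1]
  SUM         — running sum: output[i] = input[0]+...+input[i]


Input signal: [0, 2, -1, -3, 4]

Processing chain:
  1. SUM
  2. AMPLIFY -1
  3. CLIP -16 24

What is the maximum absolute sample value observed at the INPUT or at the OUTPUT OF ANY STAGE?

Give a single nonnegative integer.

Answer: 4

Derivation:
Input: [0, 2, -1, -3, 4] (max |s|=4)
Stage 1 (SUM): sum[0..0]=0, sum[0..1]=2, sum[0..2]=1, sum[0..3]=-2, sum[0..4]=2 -> [0, 2, 1, -2, 2] (max |s|=2)
Stage 2 (AMPLIFY -1): 0*-1=0, 2*-1=-2, 1*-1=-1, -2*-1=2, 2*-1=-2 -> [0, -2, -1, 2, -2] (max |s|=2)
Stage 3 (CLIP -16 24): clip(0,-16,24)=0, clip(-2,-16,24)=-2, clip(-1,-16,24)=-1, clip(2,-16,24)=2, clip(-2,-16,24)=-2 -> [0, -2, -1, 2, -2] (max |s|=2)
Overall max amplitude: 4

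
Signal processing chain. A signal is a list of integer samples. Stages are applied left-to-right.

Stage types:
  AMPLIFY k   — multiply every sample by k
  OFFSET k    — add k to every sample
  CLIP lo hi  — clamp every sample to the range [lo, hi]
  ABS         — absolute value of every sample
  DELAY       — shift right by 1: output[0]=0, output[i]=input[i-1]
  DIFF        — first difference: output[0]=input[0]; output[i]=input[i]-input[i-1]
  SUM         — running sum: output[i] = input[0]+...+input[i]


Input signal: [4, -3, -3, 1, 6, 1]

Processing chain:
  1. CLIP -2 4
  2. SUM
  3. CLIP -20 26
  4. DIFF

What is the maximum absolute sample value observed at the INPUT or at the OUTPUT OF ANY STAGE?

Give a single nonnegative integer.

Answer: 6

Derivation:
Input: [4, -3, -3, 1, 6, 1] (max |s|=6)
Stage 1 (CLIP -2 4): clip(4,-2,4)=4, clip(-3,-2,4)=-2, clip(-3,-2,4)=-2, clip(1,-2,4)=1, clip(6,-2,4)=4, clip(1,-2,4)=1 -> [4, -2, -2, 1, 4, 1] (max |s|=4)
Stage 2 (SUM): sum[0..0]=4, sum[0..1]=2, sum[0..2]=0, sum[0..3]=1, sum[0..4]=5, sum[0..5]=6 -> [4, 2, 0, 1, 5, 6] (max |s|=6)
Stage 3 (CLIP -20 26): clip(4,-20,26)=4, clip(2,-20,26)=2, clip(0,-20,26)=0, clip(1,-20,26)=1, clip(5,-20,26)=5, clip(6,-20,26)=6 -> [4, 2, 0, 1, 5, 6] (max |s|=6)
Stage 4 (DIFF): s[0]=4, 2-4=-2, 0-2=-2, 1-0=1, 5-1=4, 6-5=1 -> [4, -2, -2, 1, 4, 1] (max |s|=4)
Overall max amplitude: 6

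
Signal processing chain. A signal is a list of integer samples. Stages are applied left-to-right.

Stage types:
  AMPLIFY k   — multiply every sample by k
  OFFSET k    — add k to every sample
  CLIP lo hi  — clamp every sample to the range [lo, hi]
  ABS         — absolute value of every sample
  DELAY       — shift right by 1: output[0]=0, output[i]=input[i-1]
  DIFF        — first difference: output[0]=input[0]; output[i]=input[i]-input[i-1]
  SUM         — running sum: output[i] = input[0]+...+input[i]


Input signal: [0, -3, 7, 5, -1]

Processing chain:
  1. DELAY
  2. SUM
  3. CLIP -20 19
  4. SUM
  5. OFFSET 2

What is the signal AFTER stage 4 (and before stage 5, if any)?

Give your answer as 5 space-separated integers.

Input: [0, -3, 7, 5, -1]
Stage 1 (DELAY): [0, 0, -3, 7, 5] = [0, 0, -3, 7, 5] -> [0, 0, -3, 7, 5]
Stage 2 (SUM): sum[0..0]=0, sum[0..1]=0, sum[0..2]=-3, sum[0..3]=4, sum[0..4]=9 -> [0, 0, -3, 4, 9]
Stage 3 (CLIP -20 19): clip(0,-20,19)=0, clip(0,-20,19)=0, clip(-3,-20,19)=-3, clip(4,-20,19)=4, clip(9,-20,19)=9 -> [0, 0, -3, 4, 9]
Stage 4 (SUM): sum[0..0]=0, sum[0..1]=0, sum[0..2]=-3, sum[0..3]=1, sum[0..4]=10 -> [0, 0, -3, 1, 10]

Answer: 0 0 -3 1 10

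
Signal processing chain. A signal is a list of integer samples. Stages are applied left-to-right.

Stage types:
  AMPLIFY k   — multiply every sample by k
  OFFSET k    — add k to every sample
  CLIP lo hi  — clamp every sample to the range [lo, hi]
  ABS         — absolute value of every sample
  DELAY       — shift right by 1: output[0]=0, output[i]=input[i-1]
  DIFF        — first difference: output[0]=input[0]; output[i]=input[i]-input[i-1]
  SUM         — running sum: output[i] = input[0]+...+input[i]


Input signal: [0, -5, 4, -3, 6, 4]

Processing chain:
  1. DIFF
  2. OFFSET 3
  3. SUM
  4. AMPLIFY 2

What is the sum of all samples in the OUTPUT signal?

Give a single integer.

Answer: 138

Derivation:
Input: [0, -5, 4, -3, 6, 4]
Stage 1 (DIFF): s[0]=0, -5-0=-5, 4--5=9, -3-4=-7, 6--3=9, 4-6=-2 -> [0, -5, 9, -7, 9, -2]
Stage 2 (OFFSET 3): 0+3=3, -5+3=-2, 9+3=12, -7+3=-4, 9+3=12, -2+3=1 -> [3, -2, 12, -4, 12, 1]
Stage 3 (SUM): sum[0..0]=3, sum[0..1]=1, sum[0..2]=13, sum[0..3]=9, sum[0..4]=21, sum[0..5]=22 -> [3, 1, 13, 9, 21, 22]
Stage 4 (AMPLIFY 2): 3*2=6, 1*2=2, 13*2=26, 9*2=18, 21*2=42, 22*2=44 -> [6, 2, 26, 18, 42, 44]
Output sum: 138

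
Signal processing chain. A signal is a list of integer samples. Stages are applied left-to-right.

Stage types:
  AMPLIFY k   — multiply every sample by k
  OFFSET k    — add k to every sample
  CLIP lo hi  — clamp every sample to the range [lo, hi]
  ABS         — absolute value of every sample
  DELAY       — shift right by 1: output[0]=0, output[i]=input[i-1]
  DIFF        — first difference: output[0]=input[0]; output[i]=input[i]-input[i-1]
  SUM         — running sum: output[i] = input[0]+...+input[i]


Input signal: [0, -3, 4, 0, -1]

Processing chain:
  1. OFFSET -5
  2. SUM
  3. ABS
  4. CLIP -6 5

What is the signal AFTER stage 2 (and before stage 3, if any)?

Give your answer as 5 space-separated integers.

Input: [0, -3, 4, 0, -1]
Stage 1 (OFFSET -5): 0+-5=-5, -3+-5=-8, 4+-5=-1, 0+-5=-5, -1+-5=-6 -> [-5, -8, -1, -5, -6]
Stage 2 (SUM): sum[0..0]=-5, sum[0..1]=-13, sum[0..2]=-14, sum[0..3]=-19, sum[0..4]=-25 -> [-5, -13, -14, -19, -25]

Answer: -5 -13 -14 -19 -25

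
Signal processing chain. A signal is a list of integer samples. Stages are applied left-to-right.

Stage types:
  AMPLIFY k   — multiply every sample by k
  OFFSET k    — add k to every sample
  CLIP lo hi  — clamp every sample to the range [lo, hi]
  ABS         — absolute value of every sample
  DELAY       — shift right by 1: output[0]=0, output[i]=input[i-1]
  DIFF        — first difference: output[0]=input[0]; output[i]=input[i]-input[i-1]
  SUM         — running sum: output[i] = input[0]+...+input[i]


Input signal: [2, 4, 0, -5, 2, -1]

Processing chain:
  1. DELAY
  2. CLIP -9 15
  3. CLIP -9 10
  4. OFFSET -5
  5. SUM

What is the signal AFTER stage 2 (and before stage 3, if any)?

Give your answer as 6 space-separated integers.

Answer: 0 2 4 0 -5 2

Derivation:
Input: [2, 4, 0, -5, 2, -1]
Stage 1 (DELAY): [0, 2, 4, 0, -5, 2] = [0, 2, 4, 0, -5, 2] -> [0, 2, 4, 0, -5, 2]
Stage 2 (CLIP -9 15): clip(0,-9,15)=0, clip(2,-9,15)=2, clip(4,-9,15)=4, clip(0,-9,15)=0, clip(-5,-9,15)=-5, clip(2,-9,15)=2 -> [0, 2, 4, 0, -5, 2]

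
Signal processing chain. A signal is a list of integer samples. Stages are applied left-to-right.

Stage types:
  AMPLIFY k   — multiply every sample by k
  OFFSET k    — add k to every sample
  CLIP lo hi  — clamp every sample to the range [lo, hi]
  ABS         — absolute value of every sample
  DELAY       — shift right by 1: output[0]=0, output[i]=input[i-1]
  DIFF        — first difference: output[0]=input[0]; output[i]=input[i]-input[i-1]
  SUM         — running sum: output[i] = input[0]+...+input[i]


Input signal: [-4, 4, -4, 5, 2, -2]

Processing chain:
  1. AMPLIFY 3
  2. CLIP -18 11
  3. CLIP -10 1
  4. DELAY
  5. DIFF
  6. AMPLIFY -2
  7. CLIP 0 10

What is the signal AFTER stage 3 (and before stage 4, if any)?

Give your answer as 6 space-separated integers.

Answer: -10 1 -10 1 1 -6

Derivation:
Input: [-4, 4, -4, 5, 2, -2]
Stage 1 (AMPLIFY 3): -4*3=-12, 4*3=12, -4*3=-12, 5*3=15, 2*3=6, -2*3=-6 -> [-12, 12, -12, 15, 6, -6]
Stage 2 (CLIP -18 11): clip(-12,-18,11)=-12, clip(12,-18,11)=11, clip(-12,-18,11)=-12, clip(15,-18,11)=11, clip(6,-18,11)=6, clip(-6,-18,11)=-6 -> [-12, 11, -12, 11, 6, -6]
Stage 3 (CLIP -10 1): clip(-12,-10,1)=-10, clip(11,-10,1)=1, clip(-12,-10,1)=-10, clip(11,-10,1)=1, clip(6,-10,1)=1, clip(-6,-10,1)=-6 -> [-10, 1, -10, 1, 1, -6]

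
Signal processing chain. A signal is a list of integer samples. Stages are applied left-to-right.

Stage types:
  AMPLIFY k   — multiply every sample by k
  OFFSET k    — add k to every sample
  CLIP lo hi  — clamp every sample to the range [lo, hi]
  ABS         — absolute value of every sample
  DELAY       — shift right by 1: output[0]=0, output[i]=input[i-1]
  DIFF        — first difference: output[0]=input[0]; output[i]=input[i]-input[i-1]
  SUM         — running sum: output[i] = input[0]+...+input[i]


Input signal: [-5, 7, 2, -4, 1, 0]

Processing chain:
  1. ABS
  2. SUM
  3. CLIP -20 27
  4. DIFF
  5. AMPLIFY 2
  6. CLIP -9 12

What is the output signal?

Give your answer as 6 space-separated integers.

Input: [-5, 7, 2, -4, 1, 0]
Stage 1 (ABS): |-5|=5, |7|=7, |2|=2, |-4|=4, |1|=1, |0|=0 -> [5, 7, 2, 4, 1, 0]
Stage 2 (SUM): sum[0..0]=5, sum[0..1]=12, sum[0..2]=14, sum[0..3]=18, sum[0..4]=19, sum[0..5]=19 -> [5, 12, 14, 18, 19, 19]
Stage 3 (CLIP -20 27): clip(5,-20,27)=5, clip(12,-20,27)=12, clip(14,-20,27)=14, clip(18,-20,27)=18, clip(19,-20,27)=19, clip(19,-20,27)=19 -> [5, 12, 14, 18, 19, 19]
Stage 4 (DIFF): s[0]=5, 12-5=7, 14-12=2, 18-14=4, 19-18=1, 19-19=0 -> [5, 7, 2, 4, 1, 0]
Stage 5 (AMPLIFY 2): 5*2=10, 7*2=14, 2*2=4, 4*2=8, 1*2=2, 0*2=0 -> [10, 14, 4, 8, 2, 0]
Stage 6 (CLIP -9 12): clip(10,-9,12)=10, clip(14,-9,12)=12, clip(4,-9,12)=4, clip(8,-9,12)=8, clip(2,-9,12)=2, clip(0,-9,12)=0 -> [10, 12, 4, 8, 2, 0]

Answer: 10 12 4 8 2 0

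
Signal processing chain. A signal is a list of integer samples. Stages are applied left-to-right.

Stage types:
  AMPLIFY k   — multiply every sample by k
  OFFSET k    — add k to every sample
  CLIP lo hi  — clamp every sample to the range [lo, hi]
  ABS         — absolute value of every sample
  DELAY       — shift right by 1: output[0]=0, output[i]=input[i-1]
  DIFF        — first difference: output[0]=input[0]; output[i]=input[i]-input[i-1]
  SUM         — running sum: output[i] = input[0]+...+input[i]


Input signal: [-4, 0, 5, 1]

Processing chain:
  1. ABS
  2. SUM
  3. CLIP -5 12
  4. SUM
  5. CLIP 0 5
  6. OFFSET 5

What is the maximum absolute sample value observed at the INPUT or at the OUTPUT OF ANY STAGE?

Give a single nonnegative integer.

Input: [-4, 0, 5, 1] (max |s|=5)
Stage 1 (ABS): |-4|=4, |0|=0, |5|=5, |1|=1 -> [4, 0, 5, 1] (max |s|=5)
Stage 2 (SUM): sum[0..0]=4, sum[0..1]=4, sum[0..2]=9, sum[0..3]=10 -> [4, 4, 9, 10] (max |s|=10)
Stage 3 (CLIP -5 12): clip(4,-5,12)=4, clip(4,-5,12)=4, clip(9,-5,12)=9, clip(10,-5,12)=10 -> [4, 4, 9, 10] (max |s|=10)
Stage 4 (SUM): sum[0..0]=4, sum[0..1]=8, sum[0..2]=17, sum[0..3]=27 -> [4, 8, 17, 27] (max |s|=27)
Stage 5 (CLIP 0 5): clip(4,0,5)=4, clip(8,0,5)=5, clip(17,0,5)=5, clip(27,0,5)=5 -> [4, 5, 5, 5] (max |s|=5)
Stage 6 (OFFSET 5): 4+5=9, 5+5=10, 5+5=10, 5+5=10 -> [9, 10, 10, 10] (max |s|=10)
Overall max amplitude: 27

Answer: 27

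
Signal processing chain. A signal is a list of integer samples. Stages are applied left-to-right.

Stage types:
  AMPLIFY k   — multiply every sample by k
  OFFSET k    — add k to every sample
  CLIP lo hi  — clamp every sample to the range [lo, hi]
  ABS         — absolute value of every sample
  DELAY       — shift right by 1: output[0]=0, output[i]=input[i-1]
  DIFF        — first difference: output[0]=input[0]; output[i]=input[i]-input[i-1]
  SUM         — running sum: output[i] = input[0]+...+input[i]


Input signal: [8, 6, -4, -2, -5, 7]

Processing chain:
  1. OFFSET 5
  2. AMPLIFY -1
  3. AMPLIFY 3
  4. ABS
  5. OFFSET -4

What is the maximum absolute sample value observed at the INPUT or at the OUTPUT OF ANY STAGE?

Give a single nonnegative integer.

Input: [8, 6, -4, -2, -5, 7] (max |s|=8)
Stage 1 (OFFSET 5): 8+5=13, 6+5=11, -4+5=1, -2+5=3, -5+5=0, 7+5=12 -> [13, 11, 1, 3, 0, 12] (max |s|=13)
Stage 2 (AMPLIFY -1): 13*-1=-13, 11*-1=-11, 1*-1=-1, 3*-1=-3, 0*-1=0, 12*-1=-12 -> [-13, -11, -1, -3, 0, -12] (max |s|=13)
Stage 3 (AMPLIFY 3): -13*3=-39, -11*3=-33, -1*3=-3, -3*3=-9, 0*3=0, -12*3=-36 -> [-39, -33, -3, -9, 0, -36] (max |s|=39)
Stage 4 (ABS): |-39|=39, |-33|=33, |-3|=3, |-9|=9, |0|=0, |-36|=36 -> [39, 33, 3, 9, 0, 36] (max |s|=39)
Stage 5 (OFFSET -4): 39+-4=35, 33+-4=29, 3+-4=-1, 9+-4=5, 0+-4=-4, 36+-4=32 -> [35, 29, -1, 5, -4, 32] (max |s|=35)
Overall max amplitude: 39

Answer: 39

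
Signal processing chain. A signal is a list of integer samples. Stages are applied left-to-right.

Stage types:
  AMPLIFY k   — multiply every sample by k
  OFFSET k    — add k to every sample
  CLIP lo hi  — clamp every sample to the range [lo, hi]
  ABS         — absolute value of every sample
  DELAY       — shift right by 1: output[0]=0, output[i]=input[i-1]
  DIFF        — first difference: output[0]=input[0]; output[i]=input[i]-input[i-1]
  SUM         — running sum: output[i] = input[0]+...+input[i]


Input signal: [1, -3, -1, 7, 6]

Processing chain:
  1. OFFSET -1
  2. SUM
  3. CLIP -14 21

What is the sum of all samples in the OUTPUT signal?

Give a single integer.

Answer: -5

Derivation:
Input: [1, -3, -1, 7, 6]
Stage 1 (OFFSET -1): 1+-1=0, -3+-1=-4, -1+-1=-2, 7+-1=6, 6+-1=5 -> [0, -4, -2, 6, 5]
Stage 2 (SUM): sum[0..0]=0, sum[0..1]=-4, sum[0..2]=-6, sum[0..3]=0, sum[0..4]=5 -> [0, -4, -6, 0, 5]
Stage 3 (CLIP -14 21): clip(0,-14,21)=0, clip(-4,-14,21)=-4, clip(-6,-14,21)=-6, clip(0,-14,21)=0, clip(5,-14,21)=5 -> [0, -4, -6, 0, 5]
Output sum: -5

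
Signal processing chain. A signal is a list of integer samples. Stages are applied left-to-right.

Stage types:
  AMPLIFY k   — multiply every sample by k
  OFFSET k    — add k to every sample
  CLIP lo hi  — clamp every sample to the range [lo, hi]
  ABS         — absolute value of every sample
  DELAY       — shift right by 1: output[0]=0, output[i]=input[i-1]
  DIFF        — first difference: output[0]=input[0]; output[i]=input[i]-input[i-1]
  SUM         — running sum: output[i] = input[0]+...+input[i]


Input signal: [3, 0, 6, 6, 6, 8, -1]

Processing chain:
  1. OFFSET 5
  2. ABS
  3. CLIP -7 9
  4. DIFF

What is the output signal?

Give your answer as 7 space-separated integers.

Answer: 8 -3 4 0 0 0 -5

Derivation:
Input: [3, 0, 6, 6, 6, 8, -1]
Stage 1 (OFFSET 5): 3+5=8, 0+5=5, 6+5=11, 6+5=11, 6+5=11, 8+5=13, -1+5=4 -> [8, 5, 11, 11, 11, 13, 4]
Stage 2 (ABS): |8|=8, |5|=5, |11|=11, |11|=11, |11|=11, |13|=13, |4|=4 -> [8, 5, 11, 11, 11, 13, 4]
Stage 3 (CLIP -7 9): clip(8,-7,9)=8, clip(5,-7,9)=5, clip(11,-7,9)=9, clip(11,-7,9)=9, clip(11,-7,9)=9, clip(13,-7,9)=9, clip(4,-7,9)=4 -> [8, 5, 9, 9, 9, 9, 4]
Stage 4 (DIFF): s[0]=8, 5-8=-3, 9-5=4, 9-9=0, 9-9=0, 9-9=0, 4-9=-5 -> [8, -3, 4, 0, 0, 0, -5]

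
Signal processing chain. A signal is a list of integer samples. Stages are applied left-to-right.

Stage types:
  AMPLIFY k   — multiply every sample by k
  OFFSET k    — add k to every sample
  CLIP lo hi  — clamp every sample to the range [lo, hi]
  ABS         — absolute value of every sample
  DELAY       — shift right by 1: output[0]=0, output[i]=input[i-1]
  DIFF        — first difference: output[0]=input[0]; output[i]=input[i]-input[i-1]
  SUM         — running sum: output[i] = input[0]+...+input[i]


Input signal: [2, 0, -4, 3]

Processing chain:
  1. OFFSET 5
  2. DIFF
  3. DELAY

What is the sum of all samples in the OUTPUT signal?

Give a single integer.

Input: [2, 0, -4, 3]
Stage 1 (OFFSET 5): 2+5=7, 0+5=5, -4+5=1, 3+5=8 -> [7, 5, 1, 8]
Stage 2 (DIFF): s[0]=7, 5-7=-2, 1-5=-4, 8-1=7 -> [7, -2, -4, 7]
Stage 3 (DELAY): [0, 7, -2, -4] = [0, 7, -2, -4] -> [0, 7, -2, -4]
Output sum: 1

Answer: 1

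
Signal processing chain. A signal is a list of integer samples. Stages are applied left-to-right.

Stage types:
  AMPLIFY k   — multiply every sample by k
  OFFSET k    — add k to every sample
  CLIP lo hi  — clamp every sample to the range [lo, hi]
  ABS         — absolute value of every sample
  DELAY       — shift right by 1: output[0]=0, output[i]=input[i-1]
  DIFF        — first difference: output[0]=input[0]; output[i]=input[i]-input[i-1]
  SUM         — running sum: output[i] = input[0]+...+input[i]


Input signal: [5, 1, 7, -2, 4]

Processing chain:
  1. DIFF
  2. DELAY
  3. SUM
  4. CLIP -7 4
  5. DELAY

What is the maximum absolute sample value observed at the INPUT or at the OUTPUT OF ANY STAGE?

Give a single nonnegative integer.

Answer: 9

Derivation:
Input: [5, 1, 7, -2, 4] (max |s|=7)
Stage 1 (DIFF): s[0]=5, 1-5=-4, 7-1=6, -2-7=-9, 4--2=6 -> [5, -4, 6, -9, 6] (max |s|=9)
Stage 2 (DELAY): [0, 5, -4, 6, -9] = [0, 5, -4, 6, -9] -> [0, 5, -4, 6, -9] (max |s|=9)
Stage 3 (SUM): sum[0..0]=0, sum[0..1]=5, sum[0..2]=1, sum[0..3]=7, sum[0..4]=-2 -> [0, 5, 1, 7, -2] (max |s|=7)
Stage 4 (CLIP -7 4): clip(0,-7,4)=0, clip(5,-7,4)=4, clip(1,-7,4)=1, clip(7,-7,4)=4, clip(-2,-7,4)=-2 -> [0, 4, 1, 4, -2] (max |s|=4)
Stage 5 (DELAY): [0, 0, 4, 1, 4] = [0, 0, 4, 1, 4] -> [0, 0, 4, 1, 4] (max |s|=4)
Overall max amplitude: 9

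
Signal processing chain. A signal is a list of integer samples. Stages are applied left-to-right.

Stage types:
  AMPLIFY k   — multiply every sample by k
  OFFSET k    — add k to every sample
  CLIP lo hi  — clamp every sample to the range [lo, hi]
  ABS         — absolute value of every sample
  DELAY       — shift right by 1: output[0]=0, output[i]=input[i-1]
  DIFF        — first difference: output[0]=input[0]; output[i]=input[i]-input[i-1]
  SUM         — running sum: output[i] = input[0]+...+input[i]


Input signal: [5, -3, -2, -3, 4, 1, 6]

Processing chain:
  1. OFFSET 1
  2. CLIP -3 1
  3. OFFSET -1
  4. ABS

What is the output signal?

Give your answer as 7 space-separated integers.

Input: [5, -3, -2, -3, 4, 1, 6]
Stage 1 (OFFSET 1): 5+1=6, -3+1=-2, -2+1=-1, -3+1=-2, 4+1=5, 1+1=2, 6+1=7 -> [6, -2, -1, -2, 5, 2, 7]
Stage 2 (CLIP -3 1): clip(6,-3,1)=1, clip(-2,-3,1)=-2, clip(-1,-3,1)=-1, clip(-2,-3,1)=-2, clip(5,-3,1)=1, clip(2,-3,1)=1, clip(7,-3,1)=1 -> [1, -2, -1, -2, 1, 1, 1]
Stage 3 (OFFSET -1): 1+-1=0, -2+-1=-3, -1+-1=-2, -2+-1=-3, 1+-1=0, 1+-1=0, 1+-1=0 -> [0, -3, -2, -3, 0, 0, 0]
Stage 4 (ABS): |0|=0, |-3|=3, |-2|=2, |-3|=3, |0|=0, |0|=0, |0|=0 -> [0, 3, 2, 3, 0, 0, 0]

Answer: 0 3 2 3 0 0 0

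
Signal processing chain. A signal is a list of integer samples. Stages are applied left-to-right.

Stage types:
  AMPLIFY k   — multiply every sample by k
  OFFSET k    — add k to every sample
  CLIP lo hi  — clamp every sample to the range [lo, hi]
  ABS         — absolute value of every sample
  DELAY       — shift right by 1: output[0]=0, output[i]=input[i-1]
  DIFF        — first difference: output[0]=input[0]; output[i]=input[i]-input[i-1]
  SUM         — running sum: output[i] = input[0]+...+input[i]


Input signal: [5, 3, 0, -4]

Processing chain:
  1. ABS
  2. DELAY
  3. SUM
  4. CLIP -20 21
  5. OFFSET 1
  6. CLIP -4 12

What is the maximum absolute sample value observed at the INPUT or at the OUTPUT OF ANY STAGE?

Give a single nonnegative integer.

Answer: 9

Derivation:
Input: [5, 3, 0, -4] (max |s|=5)
Stage 1 (ABS): |5|=5, |3|=3, |0|=0, |-4|=4 -> [5, 3, 0, 4] (max |s|=5)
Stage 2 (DELAY): [0, 5, 3, 0] = [0, 5, 3, 0] -> [0, 5, 3, 0] (max |s|=5)
Stage 3 (SUM): sum[0..0]=0, sum[0..1]=5, sum[0..2]=8, sum[0..3]=8 -> [0, 5, 8, 8] (max |s|=8)
Stage 4 (CLIP -20 21): clip(0,-20,21)=0, clip(5,-20,21)=5, clip(8,-20,21)=8, clip(8,-20,21)=8 -> [0, 5, 8, 8] (max |s|=8)
Stage 5 (OFFSET 1): 0+1=1, 5+1=6, 8+1=9, 8+1=9 -> [1, 6, 9, 9] (max |s|=9)
Stage 6 (CLIP -4 12): clip(1,-4,12)=1, clip(6,-4,12)=6, clip(9,-4,12)=9, clip(9,-4,12)=9 -> [1, 6, 9, 9] (max |s|=9)
Overall max amplitude: 9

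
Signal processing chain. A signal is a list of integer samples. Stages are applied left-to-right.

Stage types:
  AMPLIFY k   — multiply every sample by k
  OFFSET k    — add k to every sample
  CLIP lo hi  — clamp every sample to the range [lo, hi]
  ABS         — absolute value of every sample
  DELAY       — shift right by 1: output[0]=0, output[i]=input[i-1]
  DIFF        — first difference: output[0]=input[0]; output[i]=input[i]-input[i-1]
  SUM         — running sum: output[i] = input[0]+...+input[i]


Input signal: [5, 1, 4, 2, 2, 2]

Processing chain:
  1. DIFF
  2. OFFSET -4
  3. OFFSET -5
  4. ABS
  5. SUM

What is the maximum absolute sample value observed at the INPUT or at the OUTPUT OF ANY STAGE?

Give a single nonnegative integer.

Input: [5, 1, 4, 2, 2, 2] (max |s|=5)
Stage 1 (DIFF): s[0]=5, 1-5=-4, 4-1=3, 2-4=-2, 2-2=0, 2-2=0 -> [5, -4, 3, -2, 0, 0] (max |s|=5)
Stage 2 (OFFSET -4): 5+-4=1, -4+-4=-8, 3+-4=-1, -2+-4=-6, 0+-4=-4, 0+-4=-4 -> [1, -8, -1, -6, -4, -4] (max |s|=8)
Stage 3 (OFFSET -5): 1+-5=-4, -8+-5=-13, -1+-5=-6, -6+-5=-11, -4+-5=-9, -4+-5=-9 -> [-4, -13, -6, -11, -9, -9] (max |s|=13)
Stage 4 (ABS): |-4|=4, |-13|=13, |-6|=6, |-11|=11, |-9|=9, |-9|=9 -> [4, 13, 6, 11, 9, 9] (max |s|=13)
Stage 5 (SUM): sum[0..0]=4, sum[0..1]=17, sum[0..2]=23, sum[0..3]=34, sum[0..4]=43, sum[0..5]=52 -> [4, 17, 23, 34, 43, 52] (max |s|=52)
Overall max amplitude: 52

Answer: 52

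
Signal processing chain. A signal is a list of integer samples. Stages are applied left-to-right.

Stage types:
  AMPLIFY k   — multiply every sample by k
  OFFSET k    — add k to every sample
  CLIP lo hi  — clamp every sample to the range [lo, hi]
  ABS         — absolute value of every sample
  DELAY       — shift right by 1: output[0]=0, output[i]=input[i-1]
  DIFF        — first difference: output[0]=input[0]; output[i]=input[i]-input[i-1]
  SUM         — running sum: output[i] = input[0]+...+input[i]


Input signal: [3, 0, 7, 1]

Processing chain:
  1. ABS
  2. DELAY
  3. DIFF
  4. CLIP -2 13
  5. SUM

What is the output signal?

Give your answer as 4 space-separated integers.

Input: [3, 0, 7, 1]
Stage 1 (ABS): |3|=3, |0|=0, |7|=7, |1|=1 -> [3, 0, 7, 1]
Stage 2 (DELAY): [0, 3, 0, 7] = [0, 3, 0, 7] -> [0, 3, 0, 7]
Stage 3 (DIFF): s[0]=0, 3-0=3, 0-3=-3, 7-0=7 -> [0, 3, -3, 7]
Stage 4 (CLIP -2 13): clip(0,-2,13)=0, clip(3,-2,13)=3, clip(-3,-2,13)=-2, clip(7,-2,13)=7 -> [0, 3, -2, 7]
Stage 5 (SUM): sum[0..0]=0, sum[0..1]=3, sum[0..2]=1, sum[0..3]=8 -> [0, 3, 1, 8]

Answer: 0 3 1 8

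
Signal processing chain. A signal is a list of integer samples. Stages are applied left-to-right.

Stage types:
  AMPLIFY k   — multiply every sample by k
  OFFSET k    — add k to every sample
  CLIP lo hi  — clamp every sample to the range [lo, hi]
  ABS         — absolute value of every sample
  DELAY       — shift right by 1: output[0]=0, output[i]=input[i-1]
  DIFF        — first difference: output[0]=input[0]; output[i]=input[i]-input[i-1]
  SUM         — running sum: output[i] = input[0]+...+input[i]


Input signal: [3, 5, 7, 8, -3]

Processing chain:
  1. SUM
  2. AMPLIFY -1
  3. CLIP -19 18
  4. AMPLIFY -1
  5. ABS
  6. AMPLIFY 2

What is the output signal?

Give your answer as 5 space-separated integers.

Answer: 6 16 30 38 38

Derivation:
Input: [3, 5, 7, 8, -3]
Stage 1 (SUM): sum[0..0]=3, sum[0..1]=8, sum[0..2]=15, sum[0..3]=23, sum[0..4]=20 -> [3, 8, 15, 23, 20]
Stage 2 (AMPLIFY -1): 3*-1=-3, 8*-1=-8, 15*-1=-15, 23*-1=-23, 20*-1=-20 -> [-3, -8, -15, -23, -20]
Stage 3 (CLIP -19 18): clip(-3,-19,18)=-3, clip(-8,-19,18)=-8, clip(-15,-19,18)=-15, clip(-23,-19,18)=-19, clip(-20,-19,18)=-19 -> [-3, -8, -15, -19, -19]
Stage 4 (AMPLIFY -1): -3*-1=3, -8*-1=8, -15*-1=15, -19*-1=19, -19*-1=19 -> [3, 8, 15, 19, 19]
Stage 5 (ABS): |3|=3, |8|=8, |15|=15, |19|=19, |19|=19 -> [3, 8, 15, 19, 19]
Stage 6 (AMPLIFY 2): 3*2=6, 8*2=16, 15*2=30, 19*2=38, 19*2=38 -> [6, 16, 30, 38, 38]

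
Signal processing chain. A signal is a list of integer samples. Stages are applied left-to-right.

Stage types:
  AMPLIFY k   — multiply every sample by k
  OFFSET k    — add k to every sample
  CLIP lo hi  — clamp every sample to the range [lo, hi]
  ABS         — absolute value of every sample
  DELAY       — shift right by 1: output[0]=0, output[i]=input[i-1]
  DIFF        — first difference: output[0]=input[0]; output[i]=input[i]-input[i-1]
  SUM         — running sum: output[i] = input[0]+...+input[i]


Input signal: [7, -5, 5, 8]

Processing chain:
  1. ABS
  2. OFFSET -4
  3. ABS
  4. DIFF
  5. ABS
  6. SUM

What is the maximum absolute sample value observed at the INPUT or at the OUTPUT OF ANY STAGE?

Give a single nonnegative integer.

Answer: 8

Derivation:
Input: [7, -5, 5, 8] (max |s|=8)
Stage 1 (ABS): |7|=7, |-5|=5, |5|=5, |8|=8 -> [7, 5, 5, 8] (max |s|=8)
Stage 2 (OFFSET -4): 7+-4=3, 5+-4=1, 5+-4=1, 8+-4=4 -> [3, 1, 1, 4] (max |s|=4)
Stage 3 (ABS): |3|=3, |1|=1, |1|=1, |4|=4 -> [3, 1, 1, 4] (max |s|=4)
Stage 4 (DIFF): s[0]=3, 1-3=-2, 1-1=0, 4-1=3 -> [3, -2, 0, 3] (max |s|=3)
Stage 5 (ABS): |3|=3, |-2|=2, |0|=0, |3|=3 -> [3, 2, 0, 3] (max |s|=3)
Stage 6 (SUM): sum[0..0]=3, sum[0..1]=5, sum[0..2]=5, sum[0..3]=8 -> [3, 5, 5, 8] (max |s|=8)
Overall max amplitude: 8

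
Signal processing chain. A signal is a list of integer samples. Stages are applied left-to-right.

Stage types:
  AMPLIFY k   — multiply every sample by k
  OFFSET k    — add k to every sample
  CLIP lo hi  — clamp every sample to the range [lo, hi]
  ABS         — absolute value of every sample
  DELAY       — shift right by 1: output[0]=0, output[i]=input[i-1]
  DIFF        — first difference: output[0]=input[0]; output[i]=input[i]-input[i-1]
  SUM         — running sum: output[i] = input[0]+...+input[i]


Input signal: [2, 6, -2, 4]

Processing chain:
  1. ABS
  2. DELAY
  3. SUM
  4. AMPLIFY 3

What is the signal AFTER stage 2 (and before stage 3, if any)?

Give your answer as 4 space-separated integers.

Answer: 0 2 6 2

Derivation:
Input: [2, 6, -2, 4]
Stage 1 (ABS): |2|=2, |6|=6, |-2|=2, |4|=4 -> [2, 6, 2, 4]
Stage 2 (DELAY): [0, 2, 6, 2] = [0, 2, 6, 2] -> [0, 2, 6, 2]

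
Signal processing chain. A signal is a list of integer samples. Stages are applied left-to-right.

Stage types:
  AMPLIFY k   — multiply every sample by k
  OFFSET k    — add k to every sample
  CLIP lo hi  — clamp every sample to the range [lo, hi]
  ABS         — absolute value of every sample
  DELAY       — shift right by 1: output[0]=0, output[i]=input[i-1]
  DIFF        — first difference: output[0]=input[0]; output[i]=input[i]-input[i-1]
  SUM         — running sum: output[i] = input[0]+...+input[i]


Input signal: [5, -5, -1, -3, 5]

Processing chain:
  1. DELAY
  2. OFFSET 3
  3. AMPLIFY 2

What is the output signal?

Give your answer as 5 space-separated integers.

Answer: 6 16 -4 4 0

Derivation:
Input: [5, -5, -1, -3, 5]
Stage 1 (DELAY): [0, 5, -5, -1, -3] = [0, 5, -5, -1, -3] -> [0, 5, -5, -1, -3]
Stage 2 (OFFSET 3): 0+3=3, 5+3=8, -5+3=-2, -1+3=2, -3+3=0 -> [3, 8, -2, 2, 0]
Stage 3 (AMPLIFY 2): 3*2=6, 8*2=16, -2*2=-4, 2*2=4, 0*2=0 -> [6, 16, -4, 4, 0]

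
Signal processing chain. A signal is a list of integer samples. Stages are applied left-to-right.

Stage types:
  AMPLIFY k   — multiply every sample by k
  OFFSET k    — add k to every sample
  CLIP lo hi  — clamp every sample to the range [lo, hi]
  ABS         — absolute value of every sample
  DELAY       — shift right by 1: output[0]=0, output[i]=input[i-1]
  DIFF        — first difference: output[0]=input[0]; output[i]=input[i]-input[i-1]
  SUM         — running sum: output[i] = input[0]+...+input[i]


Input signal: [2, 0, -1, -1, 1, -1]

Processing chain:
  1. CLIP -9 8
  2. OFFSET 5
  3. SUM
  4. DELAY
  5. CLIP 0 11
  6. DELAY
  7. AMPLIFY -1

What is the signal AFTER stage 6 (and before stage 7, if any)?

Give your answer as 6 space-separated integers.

Input: [2, 0, -1, -1, 1, -1]
Stage 1 (CLIP -9 8): clip(2,-9,8)=2, clip(0,-9,8)=0, clip(-1,-9,8)=-1, clip(-1,-9,8)=-1, clip(1,-9,8)=1, clip(-1,-9,8)=-1 -> [2, 0, -1, -1, 1, -1]
Stage 2 (OFFSET 5): 2+5=7, 0+5=5, -1+5=4, -1+5=4, 1+5=6, -1+5=4 -> [7, 5, 4, 4, 6, 4]
Stage 3 (SUM): sum[0..0]=7, sum[0..1]=12, sum[0..2]=16, sum[0..3]=20, sum[0..4]=26, sum[0..5]=30 -> [7, 12, 16, 20, 26, 30]
Stage 4 (DELAY): [0, 7, 12, 16, 20, 26] = [0, 7, 12, 16, 20, 26] -> [0, 7, 12, 16, 20, 26]
Stage 5 (CLIP 0 11): clip(0,0,11)=0, clip(7,0,11)=7, clip(12,0,11)=11, clip(16,0,11)=11, clip(20,0,11)=11, clip(26,0,11)=11 -> [0, 7, 11, 11, 11, 11]
Stage 6 (DELAY): [0, 0, 7, 11, 11, 11] = [0, 0, 7, 11, 11, 11] -> [0, 0, 7, 11, 11, 11]

Answer: 0 0 7 11 11 11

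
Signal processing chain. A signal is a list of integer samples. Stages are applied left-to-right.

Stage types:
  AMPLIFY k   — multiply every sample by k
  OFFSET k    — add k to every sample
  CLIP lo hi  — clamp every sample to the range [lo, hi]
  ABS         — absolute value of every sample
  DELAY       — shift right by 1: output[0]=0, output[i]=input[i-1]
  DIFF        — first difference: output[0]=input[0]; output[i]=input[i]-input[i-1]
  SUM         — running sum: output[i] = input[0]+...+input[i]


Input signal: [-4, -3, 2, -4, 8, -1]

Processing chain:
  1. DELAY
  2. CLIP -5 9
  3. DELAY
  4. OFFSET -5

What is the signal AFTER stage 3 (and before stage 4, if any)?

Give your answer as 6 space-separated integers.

Input: [-4, -3, 2, -4, 8, -1]
Stage 1 (DELAY): [0, -4, -3, 2, -4, 8] = [0, -4, -3, 2, -4, 8] -> [0, -4, -3, 2, -4, 8]
Stage 2 (CLIP -5 9): clip(0,-5,9)=0, clip(-4,-5,9)=-4, clip(-3,-5,9)=-3, clip(2,-5,9)=2, clip(-4,-5,9)=-4, clip(8,-5,9)=8 -> [0, -4, -3, 2, -4, 8]
Stage 3 (DELAY): [0, 0, -4, -3, 2, -4] = [0, 0, -4, -3, 2, -4] -> [0, 0, -4, -3, 2, -4]

Answer: 0 0 -4 -3 2 -4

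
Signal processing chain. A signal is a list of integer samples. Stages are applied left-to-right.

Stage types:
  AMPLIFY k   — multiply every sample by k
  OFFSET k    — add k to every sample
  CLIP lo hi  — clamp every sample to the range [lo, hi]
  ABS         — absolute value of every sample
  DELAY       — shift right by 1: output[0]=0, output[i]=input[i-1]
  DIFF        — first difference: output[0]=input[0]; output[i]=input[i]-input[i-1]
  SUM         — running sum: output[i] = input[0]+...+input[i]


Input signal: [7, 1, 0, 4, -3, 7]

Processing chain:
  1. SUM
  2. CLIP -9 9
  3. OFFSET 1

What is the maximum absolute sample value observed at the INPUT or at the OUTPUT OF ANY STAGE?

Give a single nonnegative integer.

Answer: 16

Derivation:
Input: [7, 1, 0, 4, -3, 7] (max |s|=7)
Stage 1 (SUM): sum[0..0]=7, sum[0..1]=8, sum[0..2]=8, sum[0..3]=12, sum[0..4]=9, sum[0..5]=16 -> [7, 8, 8, 12, 9, 16] (max |s|=16)
Stage 2 (CLIP -9 9): clip(7,-9,9)=7, clip(8,-9,9)=8, clip(8,-9,9)=8, clip(12,-9,9)=9, clip(9,-9,9)=9, clip(16,-9,9)=9 -> [7, 8, 8, 9, 9, 9] (max |s|=9)
Stage 3 (OFFSET 1): 7+1=8, 8+1=9, 8+1=9, 9+1=10, 9+1=10, 9+1=10 -> [8, 9, 9, 10, 10, 10] (max |s|=10)
Overall max amplitude: 16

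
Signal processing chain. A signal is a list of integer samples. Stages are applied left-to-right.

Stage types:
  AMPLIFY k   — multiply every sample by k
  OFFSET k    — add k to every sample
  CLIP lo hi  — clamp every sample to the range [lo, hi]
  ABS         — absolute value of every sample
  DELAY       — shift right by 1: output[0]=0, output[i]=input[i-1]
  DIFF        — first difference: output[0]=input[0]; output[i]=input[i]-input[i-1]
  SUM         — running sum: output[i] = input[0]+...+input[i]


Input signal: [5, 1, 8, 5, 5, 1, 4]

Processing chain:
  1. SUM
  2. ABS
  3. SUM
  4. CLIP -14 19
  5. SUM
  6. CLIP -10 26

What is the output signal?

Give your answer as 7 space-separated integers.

Answer: 5 16 26 26 26 26 26

Derivation:
Input: [5, 1, 8, 5, 5, 1, 4]
Stage 1 (SUM): sum[0..0]=5, sum[0..1]=6, sum[0..2]=14, sum[0..3]=19, sum[0..4]=24, sum[0..5]=25, sum[0..6]=29 -> [5, 6, 14, 19, 24, 25, 29]
Stage 2 (ABS): |5|=5, |6|=6, |14|=14, |19|=19, |24|=24, |25|=25, |29|=29 -> [5, 6, 14, 19, 24, 25, 29]
Stage 3 (SUM): sum[0..0]=5, sum[0..1]=11, sum[0..2]=25, sum[0..3]=44, sum[0..4]=68, sum[0..5]=93, sum[0..6]=122 -> [5, 11, 25, 44, 68, 93, 122]
Stage 4 (CLIP -14 19): clip(5,-14,19)=5, clip(11,-14,19)=11, clip(25,-14,19)=19, clip(44,-14,19)=19, clip(68,-14,19)=19, clip(93,-14,19)=19, clip(122,-14,19)=19 -> [5, 11, 19, 19, 19, 19, 19]
Stage 5 (SUM): sum[0..0]=5, sum[0..1]=16, sum[0..2]=35, sum[0..3]=54, sum[0..4]=73, sum[0..5]=92, sum[0..6]=111 -> [5, 16, 35, 54, 73, 92, 111]
Stage 6 (CLIP -10 26): clip(5,-10,26)=5, clip(16,-10,26)=16, clip(35,-10,26)=26, clip(54,-10,26)=26, clip(73,-10,26)=26, clip(92,-10,26)=26, clip(111,-10,26)=26 -> [5, 16, 26, 26, 26, 26, 26]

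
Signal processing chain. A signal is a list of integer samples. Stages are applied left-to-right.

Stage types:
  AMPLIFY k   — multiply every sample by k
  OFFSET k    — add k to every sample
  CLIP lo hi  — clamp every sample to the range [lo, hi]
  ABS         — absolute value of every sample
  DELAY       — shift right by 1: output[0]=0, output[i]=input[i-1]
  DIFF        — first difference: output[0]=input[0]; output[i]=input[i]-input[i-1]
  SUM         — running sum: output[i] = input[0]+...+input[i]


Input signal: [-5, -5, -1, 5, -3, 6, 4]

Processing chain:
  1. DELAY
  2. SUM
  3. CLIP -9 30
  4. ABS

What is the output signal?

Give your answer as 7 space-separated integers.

Answer: 0 5 9 9 6 9 3

Derivation:
Input: [-5, -5, -1, 5, -3, 6, 4]
Stage 1 (DELAY): [0, -5, -5, -1, 5, -3, 6] = [0, -5, -5, -1, 5, -3, 6] -> [0, -5, -5, -1, 5, -3, 6]
Stage 2 (SUM): sum[0..0]=0, sum[0..1]=-5, sum[0..2]=-10, sum[0..3]=-11, sum[0..4]=-6, sum[0..5]=-9, sum[0..6]=-3 -> [0, -5, -10, -11, -6, -9, -3]
Stage 3 (CLIP -9 30): clip(0,-9,30)=0, clip(-5,-9,30)=-5, clip(-10,-9,30)=-9, clip(-11,-9,30)=-9, clip(-6,-9,30)=-6, clip(-9,-9,30)=-9, clip(-3,-9,30)=-3 -> [0, -5, -9, -9, -6, -9, -3]
Stage 4 (ABS): |0|=0, |-5|=5, |-9|=9, |-9|=9, |-6|=6, |-9|=9, |-3|=3 -> [0, 5, 9, 9, 6, 9, 3]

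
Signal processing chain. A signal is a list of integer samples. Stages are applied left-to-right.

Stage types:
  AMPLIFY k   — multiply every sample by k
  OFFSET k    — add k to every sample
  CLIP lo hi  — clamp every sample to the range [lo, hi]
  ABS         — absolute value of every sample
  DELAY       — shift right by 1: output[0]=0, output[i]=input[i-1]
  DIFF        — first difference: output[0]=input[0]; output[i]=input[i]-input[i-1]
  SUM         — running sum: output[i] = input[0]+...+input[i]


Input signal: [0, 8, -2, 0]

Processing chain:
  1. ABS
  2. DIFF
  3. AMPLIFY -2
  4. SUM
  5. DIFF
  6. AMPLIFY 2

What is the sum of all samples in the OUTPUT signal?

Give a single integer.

Input: [0, 8, -2, 0]
Stage 1 (ABS): |0|=0, |8|=8, |-2|=2, |0|=0 -> [0, 8, 2, 0]
Stage 2 (DIFF): s[0]=0, 8-0=8, 2-8=-6, 0-2=-2 -> [0, 8, -6, -2]
Stage 3 (AMPLIFY -2): 0*-2=0, 8*-2=-16, -6*-2=12, -2*-2=4 -> [0, -16, 12, 4]
Stage 4 (SUM): sum[0..0]=0, sum[0..1]=-16, sum[0..2]=-4, sum[0..3]=0 -> [0, -16, -4, 0]
Stage 5 (DIFF): s[0]=0, -16-0=-16, -4--16=12, 0--4=4 -> [0, -16, 12, 4]
Stage 6 (AMPLIFY 2): 0*2=0, -16*2=-32, 12*2=24, 4*2=8 -> [0, -32, 24, 8]
Output sum: 0

Answer: 0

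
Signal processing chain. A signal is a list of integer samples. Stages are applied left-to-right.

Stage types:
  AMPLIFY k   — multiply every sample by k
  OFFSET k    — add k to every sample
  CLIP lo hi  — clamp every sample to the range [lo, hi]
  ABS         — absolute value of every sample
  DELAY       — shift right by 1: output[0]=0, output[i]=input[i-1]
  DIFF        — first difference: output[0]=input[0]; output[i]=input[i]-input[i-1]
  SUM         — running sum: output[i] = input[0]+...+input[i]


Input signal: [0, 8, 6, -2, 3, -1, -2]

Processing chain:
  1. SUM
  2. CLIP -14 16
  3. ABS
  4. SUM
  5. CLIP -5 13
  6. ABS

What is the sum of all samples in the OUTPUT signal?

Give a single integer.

Input: [0, 8, 6, -2, 3, -1, -2]
Stage 1 (SUM): sum[0..0]=0, sum[0..1]=8, sum[0..2]=14, sum[0..3]=12, sum[0..4]=15, sum[0..5]=14, sum[0..6]=12 -> [0, 8, 14, 12, 15, 14, 12]
Stage 2 (CLIP -14 16): clip(0,-14,16)=0, clip(8,-14,16)=8, clip(14,-14,16)=14, clip(12,-14,16)=12, clip(15,-14,16)=15, clip(14,-14,16)=14, clip(12,-14,16)=12 -> [0, 8, 14, 12, 15, 14, 12]
Stage 3 (ABS): |0|=0, |8|=8, |14|=14, |12|=12, |15|=15, |14|=14, |12|=12 -> [0, 8, 14, 12, 15, 14, 12]
Stage 4 (SUM): sum[0..0]=0, sum[0..1]=8, sum[0..2]=22, sum[0..3]=34, sum[0..4]=49, sum[0..5]=63, sum[0..6]=75 -> [0, 8, 22, 34, 49, 63, 75]
Stage 5 (CLIP -5 13): clip(0,-5,13)=0, clip(8,-5,13)=8, clip(22,-5,13)=13, clip(34,-5,13)=13, clip(49,-5,13)=13, clip(63,-5,13)=13, clip(75,-5,13)=13 -> [0, 8, 13, 13, 13, 13, 13]
Stage 6 (ABS): |0|=0, |8|=8, |13|=13, |13|=13, |13|=13, |13|=13, |13|=13 -> [0, 8, 13, 13, 13, 13, 13]
Output sum: 73

Answer: 73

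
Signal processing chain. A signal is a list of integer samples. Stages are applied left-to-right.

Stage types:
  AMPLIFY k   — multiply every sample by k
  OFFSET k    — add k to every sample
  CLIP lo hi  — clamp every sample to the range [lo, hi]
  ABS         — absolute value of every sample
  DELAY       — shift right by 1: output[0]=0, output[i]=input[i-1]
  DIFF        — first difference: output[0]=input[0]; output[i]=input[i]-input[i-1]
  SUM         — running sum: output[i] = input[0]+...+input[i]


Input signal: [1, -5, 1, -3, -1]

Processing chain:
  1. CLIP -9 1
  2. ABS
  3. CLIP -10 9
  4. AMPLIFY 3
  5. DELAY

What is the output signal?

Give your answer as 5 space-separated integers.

Input: [1, -5, 1, -3, -1]
Stage 1 (CLIP -9 1): clip(1,-9,1)=1, clip(-5,-9,1)=-5, clip(1,-9,1)=1, clip(-3,-9,1)=-3, clip(-1,-9,1)=-1 -> [1, -5, 1, -3, -1]
Stage 2 (ABS): |1|=1, |-5|=5, |1|=1, |-3|=3, |-1|=1 -> [1, 5, 1, 3, 1]
Stage 3 (CLIP -10 9): clip(1,-10,9)=1, clip(5,-10,9)=5, clip(1,-10,9)=1, clip(3,-10,9)=3, clip(1,-10,9)=1 -> [1, 5, 1, 3, 1]
Stage 4 (AMPLIFY 3): 1*3=3, 5*3=15, 1*3=3, 3*3=9, 1*3=3 -> [3, 15, 3, 9, 3]
Stage 5 (DELAY): [0, 3, 15, 3, 9] = [0, 3, 15, 3, 9] -> [0, 3, 15, 3, 9]

Answer: 0 3 15 3 9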